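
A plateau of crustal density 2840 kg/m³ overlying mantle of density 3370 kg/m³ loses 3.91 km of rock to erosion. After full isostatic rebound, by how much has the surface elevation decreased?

Rebound u = e ρ_c/ρ_m = 3.91 km × 2840/3370 = 3.295 km.
Net surface drop = e − u = 3.91 km − 3.295 km = e (ρ_m − ρ_c)/ρ_m = 0.615 km.

0.615 km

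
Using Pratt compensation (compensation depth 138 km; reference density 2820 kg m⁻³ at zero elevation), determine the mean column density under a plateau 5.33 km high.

2720 kg m⁻³

Pratt balance: ρ_ref D = ρ (D + h).
ρ = ρ_ref D/(D + h) = 2820 × 138 km/(138 km + 5.33 km) = 2720 kg m⁻³.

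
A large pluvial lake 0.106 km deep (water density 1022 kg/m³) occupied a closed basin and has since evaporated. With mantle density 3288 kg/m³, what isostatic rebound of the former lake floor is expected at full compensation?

u = d ρ_w/ρ_m = 0.106 km × 1022/3288 = 0.0329 km.

0.0329 km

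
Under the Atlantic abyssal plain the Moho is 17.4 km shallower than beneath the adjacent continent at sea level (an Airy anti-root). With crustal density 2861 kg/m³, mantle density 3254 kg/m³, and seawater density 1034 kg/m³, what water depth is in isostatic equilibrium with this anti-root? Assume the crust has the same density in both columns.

3.74 km

Replacing a thickness d of crust by seawater at the top must be balanced by replacing crust with mantle at the base: d (ρ_c − ρ_w) = a (ρ_m − ρ_c).
d = a (ρ_m − ρ_c)/(ρ_c − ρ_w) = 17.4 km × 393/1827 = 3.74 km.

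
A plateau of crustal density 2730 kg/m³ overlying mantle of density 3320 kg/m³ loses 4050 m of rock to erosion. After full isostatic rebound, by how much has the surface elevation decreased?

720 m

Rebound u = e ρ_c/ρ_m = 4050 m × 2730/3320 = 3330 m.
Net surface drop = e − u = 4050 m − 3330 m = e (ρ_m − ρ_c)/ρ_m = 720 m.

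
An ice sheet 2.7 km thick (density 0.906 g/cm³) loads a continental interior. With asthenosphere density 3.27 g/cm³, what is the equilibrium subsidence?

0.748 km

By Archimedes' principle applied to the lithosphere: the ice load ρ_ice t is balanced by mantle displaced below, ρ_m s.
s = t ρ_ice / ρ_m = 2.7 km × 0.906/3.27 = 0.748 km.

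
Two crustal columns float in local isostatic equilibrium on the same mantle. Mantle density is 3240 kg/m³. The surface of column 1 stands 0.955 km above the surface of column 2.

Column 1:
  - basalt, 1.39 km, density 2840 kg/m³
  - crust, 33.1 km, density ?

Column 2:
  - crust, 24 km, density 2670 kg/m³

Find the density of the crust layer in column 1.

Take the compensation level at the base of the deeper column (depth z_c below the surface of column 1) and equate Σ ρ_i t_i down to z_c; mantle fills any gap and the z_c terms cancel.
Column 1: 1.39×2840 + 33.1×ρ + (z_c − 34.49)×3240
Column 2: 0.955×0 + 24×2670 + (z_c − 0.955 − 24)×3240
The z_c×3240 term appears on both sides and cancels. Collect the known terms of each column as K = Σ(ρt)_known − 3240 × (depth of known layers): K_1 = 3947.6 − 3240×34.49 = −107800; K_2 = 64080 − 3240×(0.955 + 24) = −16774.2.
Balance: K_1 + 33.1×ρ = K_2, so ρ = (K_2 − K_1)/33.1 = 91025.8/33.1 = 2750 kg/m³.

2750 kg/m³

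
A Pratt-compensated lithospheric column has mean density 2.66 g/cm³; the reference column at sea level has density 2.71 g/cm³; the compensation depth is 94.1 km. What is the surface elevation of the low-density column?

ρ_ref D = ρ (D + h) → h = D (ρ_ref − ρ)/ρ.
h = 94.1 km × (2.71 − 2.66)/2.66 = 1.77 km.

1.77 km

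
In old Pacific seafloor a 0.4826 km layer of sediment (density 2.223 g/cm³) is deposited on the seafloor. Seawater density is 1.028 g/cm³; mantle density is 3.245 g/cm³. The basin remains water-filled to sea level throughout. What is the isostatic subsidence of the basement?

0.26 km

Submarine loading: the sediment displaces seawater, and the subsidence is in turn flooded, so s (ρ_m − ρ_w) = t (ρ_sed − ρ_w).
s = 0.4826 km × (2.223 − 1.028) / (3.245 − 1.028) = 0.26 km.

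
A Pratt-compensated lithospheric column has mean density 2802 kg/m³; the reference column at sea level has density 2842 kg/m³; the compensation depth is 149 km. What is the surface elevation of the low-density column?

2.13 km

ρ_ref D = ρ (D + h) → h = D (ρ_ref − ρ)/ρ.
h = 149 km × (2842 − 2802)/2802 = 2.13 km.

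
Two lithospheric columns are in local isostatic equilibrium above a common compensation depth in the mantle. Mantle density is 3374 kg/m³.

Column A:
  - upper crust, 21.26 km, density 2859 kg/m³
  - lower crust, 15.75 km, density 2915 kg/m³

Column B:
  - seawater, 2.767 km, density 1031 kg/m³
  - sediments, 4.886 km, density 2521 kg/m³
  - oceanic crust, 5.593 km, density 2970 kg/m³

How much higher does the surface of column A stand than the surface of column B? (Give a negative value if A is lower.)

For any compensation level in the mantle, the mantle terms cancel and isostasy reduces to e = (Σt_A − Σt_B) − (Σ(ρt)_A − Σ(ρt)_B) / ρ_m.
Σt_A = 37.01 km; Σt_B = 13.246 km; Σ(ρt)_A = 106693.59; Σ(ρt)_B = 31781.593 (in km·kg/m³).
e = (37.01 − 13.246) − (106693.59 − 31781.593) / 3374 = 1.56 km.

1.56 km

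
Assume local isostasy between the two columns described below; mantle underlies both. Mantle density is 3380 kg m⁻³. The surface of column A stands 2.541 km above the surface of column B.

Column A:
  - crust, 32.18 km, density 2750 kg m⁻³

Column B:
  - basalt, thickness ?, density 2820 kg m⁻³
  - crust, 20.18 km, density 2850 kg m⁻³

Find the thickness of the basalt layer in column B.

Take the compensation level at the base of the deeper column (depth z_c below the surface of column A) and equate Σ ρ_i t_i down to z_c; mantle fills any gap and the z_c terms cancel.
Column A: 32.18×2750 + (z_c − 32.18)×3380
Column B: 2.541×0 + x×2820 + 20.18×2850 + (z_c − 2.541 − 20.18 − x)×3380
The z_c×3380 term appears on both sides and cancels. Collect the known terms of each column as K = Σ(ρt)_known − 3380 × (depth of known layers): K_A = 88495 − 3380×32.18 = −20273.4; K_B = 57513 − 3380×(2.541 + 20.18) = −19283.98.
Balance: K_A = K_B − x×(3380 − 2820), so x = (K_B − K_A)/(3380 − 2820) = 989.42/560 = 1.77 km.

1.77 km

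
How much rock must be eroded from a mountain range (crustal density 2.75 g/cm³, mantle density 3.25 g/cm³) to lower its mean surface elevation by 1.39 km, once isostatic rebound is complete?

9.04 km

Net drop Δ = e − u = e − e ρ_c/ρ_m = e (ρ_m − ρ_c)/ρ_m.
e = Δ ρ_m/(ρ_m − ρ_c) = 1.39 km × 3.25/0.5 = 9.04 km.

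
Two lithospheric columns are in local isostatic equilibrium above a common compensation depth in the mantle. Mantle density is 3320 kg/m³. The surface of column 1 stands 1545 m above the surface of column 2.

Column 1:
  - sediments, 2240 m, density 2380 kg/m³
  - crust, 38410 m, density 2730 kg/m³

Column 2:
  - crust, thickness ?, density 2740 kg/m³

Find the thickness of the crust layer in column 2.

Take the compensation level at the base of the deeper column (depth z_c below the surface of column 1) and equate Σ ρ_i t_i down to z_c; mantle fills any gap and the z_c terms cancel.
Column 1: 2240×2380 + 38410×2730 + (z_c − 40650)×3320
Column 2: 1545×0 + x×2740 + (z_c − 1545 − 0 − x)×3320
The z_c×3320 term appears on both sides and cancels. Collect the known terms of each column as K = Σ(ρt)_known − 3320 × (depth of known layers): K_1 = 110190500 − 3320×40650 = −24767500; K_2 = 0 − 3320×(1545 + 0) = −5129400.
Balance: K_1 = K_2 − x×(3320 − 2740), so x = (K_2 − K_1)/(3320 − 2740) = 19638100/580 = 33900 m.

33900 m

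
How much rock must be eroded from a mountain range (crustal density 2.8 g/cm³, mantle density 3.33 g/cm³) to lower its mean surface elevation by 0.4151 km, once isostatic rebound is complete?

2.61 km

Net drop Δ = e − u = e − e ρ_c/ρ_m = e (ρ_m − ρ_c)/ρ_m.
e = Δ ρ_m/(ρ_m − ρ_c) = 0.4151 km × 3.33/0.53 = 2.61 km.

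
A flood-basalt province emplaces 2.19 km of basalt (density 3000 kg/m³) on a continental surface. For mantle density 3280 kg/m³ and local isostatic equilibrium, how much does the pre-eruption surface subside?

Subaerial loading: s = t ρ_load / ρ_m.
s = 2.19 km × 3000/3280 = 2 km.

2 km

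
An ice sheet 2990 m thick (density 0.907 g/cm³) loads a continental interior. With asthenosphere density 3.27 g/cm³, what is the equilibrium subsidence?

829 m

Balancing pressure at the compensation depth: the ice load ρ_ice t is balanced by mantle displaced below, ρ_m s.
s = t ρ_ice / ρ_m = 2990 m × 0.907/3.27 = 829 m.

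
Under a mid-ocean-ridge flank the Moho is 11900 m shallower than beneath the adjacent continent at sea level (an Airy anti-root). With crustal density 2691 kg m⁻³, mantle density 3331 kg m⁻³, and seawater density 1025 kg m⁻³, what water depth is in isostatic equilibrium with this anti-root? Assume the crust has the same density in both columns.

4570 m

Replacing a thickness d of crust by seawater at the top must be balanced by replacing crust with mantle at the base: d (ρ_c − ρ_w) = a (ρ_m − ρ_c).
d = a (ρ_m − ρ_c)/(ρ_c − ρ_w) = 11900 m × 640/1666 = 4570 m.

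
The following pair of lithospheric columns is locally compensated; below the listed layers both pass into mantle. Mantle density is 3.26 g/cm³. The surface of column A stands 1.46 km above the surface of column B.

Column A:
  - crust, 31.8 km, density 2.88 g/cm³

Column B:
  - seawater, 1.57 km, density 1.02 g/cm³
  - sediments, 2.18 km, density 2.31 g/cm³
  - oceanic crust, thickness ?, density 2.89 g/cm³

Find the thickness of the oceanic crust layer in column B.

4.69 km

Take the compensation level at the base of the deeper column (depth z_c below the surface of column A) and equate Σ ρ_i t_i down to z_c; mantle fills any gap and the z_c terms cancel.
Column A: 31.8×2.88 + (z_c − 31.8)×3.26
Column B: 1.46×0 + 1.57×1.02 + 2.18×2.31 + x×2.89 + (z_c − 1.46 − 3.75 − x)×3.26
The z_c×3.26 term appears on both sides and cancels. Collect the known terms of each column as K = Σ(ρt)_known − 3.26 × (depth of known layers): K_A = 91.584 − 3.26×31.8 = −12.084; K_B = 6.6372 − 3.26×(1.46 + 3.75) = −10.3474.
Balance: K_A = K_B − x×(3.26 − 2.89), so x = (K_B − K_A)/(3.26 − 2.89) = 1.7366/0.37 = 4.69 km.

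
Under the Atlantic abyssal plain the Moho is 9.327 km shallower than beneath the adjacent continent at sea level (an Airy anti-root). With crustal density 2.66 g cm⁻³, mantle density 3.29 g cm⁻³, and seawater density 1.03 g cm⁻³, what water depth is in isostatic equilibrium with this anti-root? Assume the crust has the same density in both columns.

3.6 km

Replacing a thickness d of crust by seawater at the top must be balanced by replacing crust with mantle at the base: d (ρ_c − ρ_w) = a (ρ_m − ρ_c).
d = a (ρ_m − ρ_c)/(ρ_c − ρ_w) = 9.327 km × 0.63/1.63 = 3.6 km.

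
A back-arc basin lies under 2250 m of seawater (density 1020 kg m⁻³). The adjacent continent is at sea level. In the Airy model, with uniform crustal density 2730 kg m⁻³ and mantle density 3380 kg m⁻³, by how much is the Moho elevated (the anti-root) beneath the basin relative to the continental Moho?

5920 m

By Archimedes' principle applied to the lithosphere: replacing crust with seawater at the top is compensated by replacing crust with mantle at the base: d (ρ_c − ρ_w) = a (ρ_m − ρ_c).
a = d (ρ_c − ρ_w)/(ρ_m − ρ_c) = 2250 m × 1710/650 = 5920 m.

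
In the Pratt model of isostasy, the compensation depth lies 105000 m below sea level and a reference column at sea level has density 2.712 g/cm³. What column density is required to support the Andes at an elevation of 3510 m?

Pratt balance: ρ_ref D = ρ (D + h).
ρ = ρ_ref D/(D + h) = 2.712 × 105000 m/(105000 m + 3510 m) = 2.62 g/cm³.

2.62 g/cm³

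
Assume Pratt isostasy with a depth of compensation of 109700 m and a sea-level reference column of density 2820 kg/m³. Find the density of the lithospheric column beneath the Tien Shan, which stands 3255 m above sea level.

2740 kg/m³

Pratt balance: ρ_ref D = ρ (D + h).
ρ = ρ_ref D/(D + h) = 2820 × 109700 m/(109700 m + 3255 m) = 2740 kg/m³.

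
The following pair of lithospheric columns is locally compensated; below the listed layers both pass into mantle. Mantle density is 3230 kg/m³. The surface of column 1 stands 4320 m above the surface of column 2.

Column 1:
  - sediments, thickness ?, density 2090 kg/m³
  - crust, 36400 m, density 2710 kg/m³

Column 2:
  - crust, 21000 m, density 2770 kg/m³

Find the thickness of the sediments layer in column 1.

4110 m

Take the compensation level at the base of the deeper column (depth z_c below the surface of column 1) and equate Σ ρ_i t_i down to z_c; mantle fills any gap and the z_c terms cancel.
Column 1: x×2090 + 36400×2710 + (z_c − 36400 − x)×3230
Column 2: 4320×0 + 21000×2770 + (z_c − 4320 − 21000)×3230
The z_c×3230 term appears on both sides and cancels. Collect the known terms of each column as K = Σ(ρt)_known − 3230 × (depth of known layers): K_1 = 98644000 − 3230×36400 = −18928000; K_2 = 58170000 − 3230×(4320 + 21000) = −23613600.
Balance: K_1 − x×(3230 − 2090) = K_2, so x = (K_1 − K_2)/(3230 − 2090) = 4685600/1140 = 4110 m.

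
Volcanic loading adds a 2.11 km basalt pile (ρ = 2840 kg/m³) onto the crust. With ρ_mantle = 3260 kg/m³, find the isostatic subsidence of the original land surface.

Subaerial loading: s = t ρ_load / ρ_m.
s = 2.11 km × 2840/3260 = 1.84 km.

1.84 km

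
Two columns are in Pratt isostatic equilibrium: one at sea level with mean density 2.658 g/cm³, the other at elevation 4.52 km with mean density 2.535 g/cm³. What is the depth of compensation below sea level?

ρ_ref D = ρ (D + h) → D (ρ_ref − ρ) = ρ h.
D = ρ h/(ρ_ref − ρ) = 2.535 × 4.52 km/(2.658 − 2.535) = 93.2 km.

93.2 km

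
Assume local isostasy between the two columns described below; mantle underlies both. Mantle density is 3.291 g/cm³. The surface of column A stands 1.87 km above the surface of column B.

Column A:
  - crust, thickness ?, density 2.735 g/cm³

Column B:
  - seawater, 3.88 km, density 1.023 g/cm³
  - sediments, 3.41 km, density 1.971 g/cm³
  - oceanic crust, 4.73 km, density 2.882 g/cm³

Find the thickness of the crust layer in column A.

38.5 km

Take the compensation level at the base of the deeper column (depth z_c below the surface of column A) and equate Σ ρ_i t_i down to z_c; mantle fills any gap and the z_c terms cancel.
Column A: x×2.735 + (z_c − 0 − x)×3.291
Column B: 1.87×0 + 3.88×1.023 + 3.41×1.971 + 4.73×2.882 + (z_c − 1.87 − 12.02)×3.291
The z_c×3.291 term appears on both sides and cancels. Collect the known terms of each column as K = Σ(ρt)_known − 3.291 × (depth of known layers): K_A = 0 − 3.291×0 = 0; K_B = 24.32221 − 3.291×(1.87 + 12.02) = −21.38978.
Balance: K_A − x×(3.291 − 2.735) = K_B, so x = (K_A − K_B)/(3.291 − 2.735) = 21.3898/0.556 = 38.5 km.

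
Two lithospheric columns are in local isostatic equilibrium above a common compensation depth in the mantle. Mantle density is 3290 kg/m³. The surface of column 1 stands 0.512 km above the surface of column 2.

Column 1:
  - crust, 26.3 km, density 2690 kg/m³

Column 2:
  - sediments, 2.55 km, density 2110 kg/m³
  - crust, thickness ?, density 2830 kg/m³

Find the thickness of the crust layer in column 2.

Take the compensation level at the base of the deeper column (depth z_c below the surface of column 1) and equate Σ ρ_i t_i down to z_c; mantle fills any gap and the z_c terms cancel.
Column 1: 26.3×2690 + (z_c − 26.3)×3290
Column 2: 0.512×0 + 2.55×2110 + x×2830 + (z_c − 0.512 − 2.55 − x)×3290
The z_c×3290 term appears on both sides and cancels. Collect the known terms of each column as K = Σ(ρt)_known − 3290 × (depth of known layers): K_1 = 70747 − 3290×26.3 = −15780; K_2 = 5380.5 − 3290×(0.512 + 2.55) = −4693.48.
Balance: K_1 = K_2 − x×(3290 − 2830), so x = (K_2 − K_1)/(3290 − 2830) = 11086.5/460 = 24.1 km.

24.1 km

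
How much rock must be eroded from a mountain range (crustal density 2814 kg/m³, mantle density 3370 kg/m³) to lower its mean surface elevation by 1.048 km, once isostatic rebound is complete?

Net drop Δ = e − u = e − e ρ_c/ρ_m = e (ρ_m − ρ_c)/ρ_m.
e = Δ ρ_m/(ρ_m − ρ_c) = 1.048 km × 3370/556 = 6.35 km.

6.35 km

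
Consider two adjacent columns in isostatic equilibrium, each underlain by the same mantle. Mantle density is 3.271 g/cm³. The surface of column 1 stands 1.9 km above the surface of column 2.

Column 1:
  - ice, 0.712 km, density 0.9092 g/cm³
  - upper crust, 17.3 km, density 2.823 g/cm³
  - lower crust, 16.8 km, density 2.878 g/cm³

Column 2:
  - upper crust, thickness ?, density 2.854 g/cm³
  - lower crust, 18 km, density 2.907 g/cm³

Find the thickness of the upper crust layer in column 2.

Take the compensation level at the base of the deeper column (depth z_c below the surface of column 1) and equate Σ ρ_i t_i down to z_c; mantle fills any gap and the z_c terms cancel.
Column 1: 0.712×0.9092 + 17.3×2.823 + 16.8×2.878 + (z_c − 34.812)×3.271
Column 2: 1.9×0 + x×2.854 + 18×2.907 + (z_c − 1.9 − 18 − x)×3.271
The z_c×3.271 term appears on both sides and cancels. Collect the known terms of each column as K = Σ(ρt)_known − 3.271 × (depth of known layers): K_1 = 97.8356504 − 3.271×34.812 = −16.0344016; K_2 = 52.326 − 3.271×(1.9 + 18) = −12.7669.
Balance: K_1 = K_2 − x×(3.271 − 2.854), so x = (K_2 − K_1)/(3.271 − 2.854) = 3.2675/0.417 = 7.84 km.

7.84 km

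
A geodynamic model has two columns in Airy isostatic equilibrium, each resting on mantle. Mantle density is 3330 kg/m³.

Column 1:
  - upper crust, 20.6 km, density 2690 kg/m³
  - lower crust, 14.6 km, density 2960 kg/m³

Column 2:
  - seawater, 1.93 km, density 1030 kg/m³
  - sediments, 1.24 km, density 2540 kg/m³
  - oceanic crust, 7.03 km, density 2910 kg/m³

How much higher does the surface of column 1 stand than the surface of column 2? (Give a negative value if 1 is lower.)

For any compensation level in the mantle, the mantle terms cancel and isostasy reduces to e = (Σt_1 − Σt_2) − (Σ(ρt)_1 − Σ(ρt)_2) / ρ_m.
Σt_1 = 35.2 km; Σt_2 = 10.2 km; Σ(ρt)_1 = 98630; Σ(ρt)_2 = 25594.8 (in km·kg/m³).
e = (35.2 − 10.2) − (98630 − 25594.8) / 3330 = 3.07 km.

3.07 km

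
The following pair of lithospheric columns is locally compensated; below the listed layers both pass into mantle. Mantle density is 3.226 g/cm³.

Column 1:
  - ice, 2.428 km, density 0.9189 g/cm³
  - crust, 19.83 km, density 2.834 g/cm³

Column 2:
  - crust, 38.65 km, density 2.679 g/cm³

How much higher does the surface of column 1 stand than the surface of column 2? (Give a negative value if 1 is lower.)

For any compensation level in the mantle, the mantle terms cancel and isostasy reduces to e = (Σt_1 − Σt_2) − (Σ(ρt)_1 − Σ(ρt)_2) / ρ_m.
Σt_1 = 22.258 km; Σt_2 = 38.65 km; Σ(ρt)_1 = 58.4293092; Σ(ρt)_2 = 103.54335 (in km·g/cm³).
e = (22.258 − 38.65) − (58.4293092 − 103.54335) / 3.226 = −2.41 km.

−2.41 km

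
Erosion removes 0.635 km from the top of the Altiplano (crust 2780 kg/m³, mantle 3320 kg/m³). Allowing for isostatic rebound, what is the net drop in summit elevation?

0.103 km

Rebound u = e ρ_c/ρ_m = 0.635 km × 2780/3320 = 0.5317 km.
Net surface drop = e − u = 0.635 km − 0.5317 km = e (ρ_m − ρ_c)/ρ_m = 0.103 km.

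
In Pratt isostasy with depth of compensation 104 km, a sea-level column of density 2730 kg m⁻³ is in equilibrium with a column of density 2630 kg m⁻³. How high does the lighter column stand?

ρ_ref D = ρ (D + h) → h = D (ρ_ref − ρ)/ρ.
h = 104 km × (2730 − 2630)/2630 = 3.95 km.

3.95 km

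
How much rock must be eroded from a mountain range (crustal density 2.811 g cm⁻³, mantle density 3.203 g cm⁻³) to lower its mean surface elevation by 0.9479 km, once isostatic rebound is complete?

Net drop Δ = e − u = e − e ρ_c/ρ_m = e (ρ_m − ρ_c)/ρ_m.
e = Δ ρ_m/(ρ_m − ρ_c) = 0.9479 km × 3.203/0.392 = 7.75 km.

7.75 km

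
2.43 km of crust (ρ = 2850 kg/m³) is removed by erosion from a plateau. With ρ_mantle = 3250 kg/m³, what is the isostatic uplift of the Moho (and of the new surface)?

2.13 km

Unloading: uplift u = e ρ_c/ρ_m = 2.43 km × 2850/3250 = 2.13 km.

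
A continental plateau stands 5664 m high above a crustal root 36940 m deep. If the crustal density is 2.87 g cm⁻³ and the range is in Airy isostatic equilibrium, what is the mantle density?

3.31 g cm⁻³

Airy balance: ρ_c h = (ρ_m − ρ_c) r → ρ_m = ρ_c (1 + h/r).
ρ_m = 2.87 × (1 + 5664 m/36940 m) = 3.31 g cm⁻³.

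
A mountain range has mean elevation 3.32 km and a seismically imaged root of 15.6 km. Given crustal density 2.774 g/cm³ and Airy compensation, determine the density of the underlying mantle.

3.36 g/cm³

Airy balance: ρ_c h = (ρ_m − ρ_c) r → ρ_m = ρ_c (1 + h/r).
ρ_m = 2.774 × (1 + 3.32 km/15.6 km) = 3.36 g/cm³.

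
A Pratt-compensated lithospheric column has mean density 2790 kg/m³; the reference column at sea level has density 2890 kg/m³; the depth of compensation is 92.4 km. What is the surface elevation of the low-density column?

3.31 km

ρ_ref D = ρ (D + h) → h = D (ρ_ref − ρ)/ρ.
h = 92.4 km × (2890 − 2790)/2790 = 3.31 km.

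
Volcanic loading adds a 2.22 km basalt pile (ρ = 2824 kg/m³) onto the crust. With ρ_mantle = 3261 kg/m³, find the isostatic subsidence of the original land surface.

Subaerial loading: s = t ρ_load / ρ_m.
s = 2.22 km × 2824/3261 = 1.92 km.

1.92 km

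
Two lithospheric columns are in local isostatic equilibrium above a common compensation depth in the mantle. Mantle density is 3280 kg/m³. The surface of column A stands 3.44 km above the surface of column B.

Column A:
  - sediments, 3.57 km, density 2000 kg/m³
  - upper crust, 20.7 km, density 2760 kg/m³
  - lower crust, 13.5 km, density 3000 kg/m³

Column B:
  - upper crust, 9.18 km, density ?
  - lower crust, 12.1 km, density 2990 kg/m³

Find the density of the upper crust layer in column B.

2810 kg/m³

Take the compensation level at the base of the deeper column (depth z_c below the surface of column A) and equate Σ ρ_i t_i down to z_c; mantle fills any gap and the z_c terms cancel.
Column A: 3.57×2000 + 20.7×2760 + 13.5×3000 + (z_c − 37.77)×3280
Column B: 3.44×0 + 9.18×ρ + 12.1×2990 + (z_c − 3.44 − 21.28)×3280
The z_c×3280 term appears on both sides and cancels. Collect the known terms of each column as K = Σ(ρt)_known − 3280 × (depth of known layers): K_A = 104772 − 3280×37.77 = −19113.6; K_B = 36179 − 3280×(3.44 + 21.28) = −44902.6.
Balance: K_A = K_B + 9.18×ρ, so ρ = (K_A − K_B)/9.18 = 25789/9.18 = 2810 kg/m³.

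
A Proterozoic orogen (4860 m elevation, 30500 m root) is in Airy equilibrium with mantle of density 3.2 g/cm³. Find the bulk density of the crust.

2.76 g/cm³

ρ_c h = (ρ_m − ρ_c) r → ρ_c (h + r) = ρ_m r → ρ_c = ρ_m r / (h + r).
ρ_c = 3.2 × 30500 m / (4860 m + 30500 m) = 2.76 g/cm³.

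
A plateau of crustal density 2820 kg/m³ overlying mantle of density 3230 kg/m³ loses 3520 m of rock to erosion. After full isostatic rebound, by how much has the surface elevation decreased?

Rebound u = e ρ_c/ρ_m = 3520 m × 2820/3230 = 3073 m.
Net surface drop = e − u = 3520 m − 3073 m = e (ρ_m − ρ_c)/ρ_m = 447 m.

447 m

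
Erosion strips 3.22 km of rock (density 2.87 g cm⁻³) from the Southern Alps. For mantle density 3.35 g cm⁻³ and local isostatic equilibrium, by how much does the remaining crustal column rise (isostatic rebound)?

Unloading: uplift u = e ρ_c/ρ_m = 3.22 km × 2.87/3.35 = 2.76 km.

2.76 km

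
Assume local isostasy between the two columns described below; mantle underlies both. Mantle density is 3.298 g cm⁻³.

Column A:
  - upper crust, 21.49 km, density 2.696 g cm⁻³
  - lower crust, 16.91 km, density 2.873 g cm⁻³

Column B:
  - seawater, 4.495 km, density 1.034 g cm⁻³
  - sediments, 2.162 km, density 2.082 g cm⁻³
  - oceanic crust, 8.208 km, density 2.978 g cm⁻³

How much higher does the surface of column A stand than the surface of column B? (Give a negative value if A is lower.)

For any compensation level in the mantle, the mantle terms cancel and isostasy reduces to e = (Σt_A − Σt_B) − (Σ(ρt)_A − Σ(ρt)_B) / ρ_m.
Σt_A = 38.4 km; Σt_B = 14.865 km; Σ(ρt)_A = 106.51947; Σ(ρt)_B = 33.592538 (in km·g cm⁻³).
e = (38.4 − 14.865) − (106.51947 − 33.592538) / 3.298 = 1.42 km.

1.42 km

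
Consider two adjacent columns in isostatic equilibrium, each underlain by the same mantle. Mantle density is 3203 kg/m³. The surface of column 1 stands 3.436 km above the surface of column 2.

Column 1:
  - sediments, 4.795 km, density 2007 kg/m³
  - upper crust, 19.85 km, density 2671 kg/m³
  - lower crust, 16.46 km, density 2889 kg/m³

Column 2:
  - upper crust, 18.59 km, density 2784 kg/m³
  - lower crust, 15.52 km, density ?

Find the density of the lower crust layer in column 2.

Take the compensation level at the base of the deeper column (depth z_c below the surface of column 1) and equate Σ ρ_i t_i down to z_c; mantle fills any gap and the z_c terms cancel.
Column 1: 4.795×2007 + 19.85×2671 + 16.46×2889 + (z_c − 41.105)×3203
Column 2: 3.436×0 + 18.59×2784 + 15.52×ρ + (z_c − 3.436 − 34.11)×3203
The z_c×3203 term appears on both sides and cancels. Collect the known terms of each column as K = Σ(ρt)_known − 3203 × (depth of known layers): K_1 = 110195.855 − 3203×41.105 = −21463.46; K_2 = 51754.56 − 3203×(3.436 + 34.11) = −68505.278.
Balance: K_1 = K_2 + 15.52×ρ, so ρ = (K_1 − K_2)/15.52 = 47041.8/15.52 = 3030 kg/m³.

3030 kg/m³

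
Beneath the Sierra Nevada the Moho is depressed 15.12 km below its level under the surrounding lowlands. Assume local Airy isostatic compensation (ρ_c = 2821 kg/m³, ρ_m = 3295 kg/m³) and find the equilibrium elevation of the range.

2.54 km

For local isostatic compensation: ρ_c h = (ρ_m − ρ_c) r.
h = r (ρ_m − ρ_c) / ρ_c = 15.12 km × (3295 − 2821) / 2821 = 2.54 km.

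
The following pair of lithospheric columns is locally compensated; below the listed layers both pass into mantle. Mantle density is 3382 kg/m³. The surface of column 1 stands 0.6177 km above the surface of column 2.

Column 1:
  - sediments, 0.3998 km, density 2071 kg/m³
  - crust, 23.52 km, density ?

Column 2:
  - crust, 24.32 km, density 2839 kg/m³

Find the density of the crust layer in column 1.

2750 kg/m³

Take the compensation level at the base of the deeper column (depth z_c below the surface of column 1) and equate Σ ρ_i t_i down to z_c; mantle fills any gap and the z_c terms cancel.
Column 1: 0.3998×2071 + 23.52×ρ + (z_c − 23.9198)×3382
Column 2: 0.6177×0 + 24.32×2839 + (z_c − 0.6177 − 24.32)×3382
The z_c×3382 term appears on both sides and cancels. Collect the known terms of each column as K = Σ(ρt)_known − 3382 × (depth of known layers): K_1 = 827.9858 − 3382×23.9198 = −80068.7778; K_2 = 69044.48 − 3382×(0.6177 + 24.32) = −15294.8214.
Balance: K_1 + 23.52×ρ = K_2, so ρ = (K_2 − K_1)/23.52 = 64774/23.52 = 2750 kg/m³.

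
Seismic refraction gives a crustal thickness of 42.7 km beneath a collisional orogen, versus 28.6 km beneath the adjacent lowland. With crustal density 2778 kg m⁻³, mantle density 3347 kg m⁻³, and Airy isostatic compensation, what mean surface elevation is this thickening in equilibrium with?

Excess crust Δ = 42.7 km − 28.6 km = 14.1 km, split between elevation h and root r with h + r = Δ.
Airy balance ρ_c h = (ρ_m − ρ_c) r gives r = h ρ_c/(ρ_m − ρ_c), so h (1 + ρ_c/(ρ_m − ρ_c)) = Δ, i.e. h = Δ (ρ_m − ρ_c)/ρ_m.
h = 14.1 km × 569/3347 = 2.4 km.

2.4 km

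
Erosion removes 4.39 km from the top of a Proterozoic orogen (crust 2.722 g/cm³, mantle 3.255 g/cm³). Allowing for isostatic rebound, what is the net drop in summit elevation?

Rebound u = e ρ_c/ρ_m = 4.39 km × 2.722/3.255 = 3.671 km.
Net surface drop = e − u = 4.39 km − 3.671 km = e (ρ_m − ρ_c)/ρ_m = 0.719 km.

0.719 km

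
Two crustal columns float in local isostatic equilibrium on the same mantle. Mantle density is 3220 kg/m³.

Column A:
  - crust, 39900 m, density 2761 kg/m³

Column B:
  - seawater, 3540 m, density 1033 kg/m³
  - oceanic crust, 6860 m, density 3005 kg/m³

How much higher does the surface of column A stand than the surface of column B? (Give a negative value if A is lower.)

For any compensation level in the mantle, the mantle terms cancel and isostasy reduces to e = (Σt_A − Σt_B) − (Σ(ρt)_A − Σ(ρt)_B) / ρ_m.
Σt_A = 39900 m; Σt_B = 10400 m; Σ(ρt)_A = 110163900; Σ(ρt)_B = 24271120 (in m·kg/m³).
e = (39900 − 10400) − (110163900 − 24271120) / 3220 = 2830 m.

2830 m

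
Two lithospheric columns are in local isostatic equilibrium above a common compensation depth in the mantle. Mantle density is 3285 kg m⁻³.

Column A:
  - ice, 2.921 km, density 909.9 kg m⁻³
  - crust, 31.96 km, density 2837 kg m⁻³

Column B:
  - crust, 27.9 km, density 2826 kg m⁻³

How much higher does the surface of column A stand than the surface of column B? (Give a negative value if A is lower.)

For any compensation level in the mantle, the mantle terms cancel and isostasy reduces to e = (Σt_A − Σt_B) − (Σ(ρt)_A − Σ(ρt)_B) / ρ_m.
Σt_A = 34.881 km; Σt_B = 27.9 km; Σ(ρt)_A = 93328.3379; Σ(ρt)_B = 78845.4 (in km·kg m⁻³).
e = (34.881 − 27.9) − (93328.3379 − 78845.4) / 3285 = 2.57 km.

2.57 km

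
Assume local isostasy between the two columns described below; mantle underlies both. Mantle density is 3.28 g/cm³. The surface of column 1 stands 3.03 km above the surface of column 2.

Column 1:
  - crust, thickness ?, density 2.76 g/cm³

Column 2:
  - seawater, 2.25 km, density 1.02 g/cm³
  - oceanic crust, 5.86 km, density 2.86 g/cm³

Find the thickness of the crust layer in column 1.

Take the compensation level at the base of the deeper column (depth z_c below the surface of column 1) and equate Σ ρ_i t_i down to z_c; mantle fills any gap and the z_c terms cancel.
Column 1: x×2.76 + (z_c − 0 − x)×3.28
Column 2: 3.03×0 + 2.25×1.02 + 5.86×2.86 + (z_c − 3.03 − 8.11)×3.28
The z_c×3.28 term appears on both sides and cancels. Collect the known terms of each column as K = Σ(ρt)_known − 3.28 × (depth of known layers): K_1 = 0 − 3.28×0 = 0; K_2 = 19.0546 − 3.28×(3.03 + 8.11) = −17.4846.
Balance: K_1 − x×(3.28 − 2.76) = K_2, so x = (K_1 − K_2)/(3.28 − 2.76) = 17.4846/0.52 = 33.6 km.

33.6 km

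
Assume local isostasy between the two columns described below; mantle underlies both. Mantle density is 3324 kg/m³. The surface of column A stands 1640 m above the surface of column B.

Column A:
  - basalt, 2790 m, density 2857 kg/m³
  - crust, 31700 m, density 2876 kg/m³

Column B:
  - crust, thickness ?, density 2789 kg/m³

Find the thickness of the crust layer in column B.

Take the compensation level at the base of the deeper column (depth z_c below the surface of column A) and equate Σ ρ_i t_i down to z_c; mantle fills any gap and the z_c terms cancel.
Column A: 2790×2857 + 31700×2876 + (z_c − 34490)×3324
Column B: 1640×0 + x×2789 + (z_c − 1640 − 0 − x)×3324
The z_c×3324 term appears on both sides and cancels. Collect the known terms of each column as K = Σ(ρt)_known − 3324 × (depth of known layers): K_A = 99140230 − 3324×34490 = −15504530; K_B = 0 − 3324×(1640 + 0) = −5451360.
Balance: K_A = K_B − x×(3324 − 2789), so x = (K_B − K_A)/(3324 − 2789) = 10053200/535 = 18800 m.

18800 m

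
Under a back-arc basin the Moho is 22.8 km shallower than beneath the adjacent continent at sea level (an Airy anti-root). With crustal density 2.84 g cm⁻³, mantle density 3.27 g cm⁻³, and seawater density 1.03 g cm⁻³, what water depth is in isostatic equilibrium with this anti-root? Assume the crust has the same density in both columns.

Replacing a thickness d of crust by seawater at the top must be balanced by replacing crust with mantle at the base: d (ρ_c − ρ_w) = a (ρ_m − ρ_c).
d = a (ρ_m − ρ_c)/(ρ_c − ρ_w) = 22.8 km × 0.43/1.81 = 5.42 km.

5.42 km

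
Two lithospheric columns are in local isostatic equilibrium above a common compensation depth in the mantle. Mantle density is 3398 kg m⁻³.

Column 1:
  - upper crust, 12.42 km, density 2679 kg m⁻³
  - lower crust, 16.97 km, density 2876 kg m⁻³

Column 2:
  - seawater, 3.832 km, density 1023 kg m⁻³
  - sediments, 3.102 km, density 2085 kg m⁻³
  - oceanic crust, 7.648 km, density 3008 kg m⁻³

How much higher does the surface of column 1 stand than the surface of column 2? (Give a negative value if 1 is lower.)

For any compensation level in the mantle, the mantle terms cancel and isostasy reduces to e = (Σt_1 − Σt_2) − (Σ(ρt)_1 − Σ(ρt)_2) / ρ_m.
Σt_1 = 29.39 km; Σt_2 = 14.582 km; Σ(ρt)_1 = 82078.9; Σ(ρt)_2 = 33392.99 (in km·kg m⁻³).
e = (29.39 − 14.582) − (82078.9 − 33392.99) / 3398 = 0.48 km.

0.48 km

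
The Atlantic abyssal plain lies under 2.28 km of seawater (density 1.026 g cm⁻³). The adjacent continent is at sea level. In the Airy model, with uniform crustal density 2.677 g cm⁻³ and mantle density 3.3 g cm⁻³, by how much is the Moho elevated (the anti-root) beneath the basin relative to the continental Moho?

6.04 km

By Archimedes' principle applied to the lithosphere: replacing crust with seawater at the top is compensated by replacing crust with mantle at the base: d (ρ_c − ρ_w) = a (ρ_m − ρ_c).
a = d (ρ_c − ρ_w)/(ρ_m − ρ_c) = 2.28 km × 1.651/0.623 = 6.04 km.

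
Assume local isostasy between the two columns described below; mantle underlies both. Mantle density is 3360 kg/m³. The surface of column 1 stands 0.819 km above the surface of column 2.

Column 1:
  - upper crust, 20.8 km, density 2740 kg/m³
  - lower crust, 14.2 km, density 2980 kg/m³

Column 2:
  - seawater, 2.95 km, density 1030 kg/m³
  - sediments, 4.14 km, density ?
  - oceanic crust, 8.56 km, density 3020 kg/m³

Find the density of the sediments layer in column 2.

1970 kg/m³

Take the compensation level at the base of the deeper column (depth z_c below the surface of column 1) and equate Σ ρ_i t_i down to z_c; mantle fills any gap and the z_c terms cancel.
Column 1: 20.8×2740 + 14.2×2980 + (z_c − 35)×3360
Column 2: 0.819×0 + 2.95×1030 + 4.14×ρ + 8.56×3020 + (z_c − 0.819 − 15.65)×3360
The z_c×3360 term appears on both sides and cancels. Collect the known terms of each column as K = Σ(ρt)_known − 3360 × (depth of known layers): K_1 = 99308 − 3360×35 = −18292; K_2 = 28889.7 − 3360×(0.819 + 15.65) = −26446.14.
Balance: K_1 = K_2 + 4.14×ρ, so ρ = (K_1 − K_2)/4.14 = 8154.14/4.14 = 1970 kg/m³.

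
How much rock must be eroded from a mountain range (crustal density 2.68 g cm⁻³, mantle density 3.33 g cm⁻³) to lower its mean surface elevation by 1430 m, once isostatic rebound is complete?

7330 m

Net drop Δ = e − u = e − e ρ_c/ρ_m = e (ρ_m − ρ_c)/ρ_m.
e = Δ ρ_m/(ρ_m − ρ_c) = 1430 m × 3.33/0.65 = 7330 m.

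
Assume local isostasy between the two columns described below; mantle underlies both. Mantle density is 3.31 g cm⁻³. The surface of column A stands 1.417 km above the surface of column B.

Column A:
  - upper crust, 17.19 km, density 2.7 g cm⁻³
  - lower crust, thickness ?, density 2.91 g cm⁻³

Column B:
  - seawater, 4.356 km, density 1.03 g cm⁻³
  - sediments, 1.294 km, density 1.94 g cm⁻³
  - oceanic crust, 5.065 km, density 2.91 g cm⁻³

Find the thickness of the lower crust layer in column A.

19.8 km

Take the compensation level at the base of the deeper column (depth z_c below the surface of column A) and equate Σ ρ_i t_i down to z_c; mantle fills any gap and the z_c terms cancel.
Column A: 17.19×2.7 + x×2.91 + (z_c − 17.19 − x)×3.31
Column B: 1.417×0 + 4.356×1.03 + 1.294×1.94 + 5.065×2.91 + (z_c − 1.417 − 10.715)×3.31
The z_c×3.31 term appears on both sides and cancels. Collect the known terms of each column as K = Σ(ρt)_known − 3.31 × (depth of known layers): K_A = 46.413 − 3.31×17.19 = −10.4859; K_B = 21.73619 − 3.31×(1.417 + 10.715) = −18.42073.
Balance: K_A − x×(3.31 − 2.91) = K_B, so x = (K_A − K_B)/(3.31 − 2.91) = 7.93483/0.4 = 19.8 km.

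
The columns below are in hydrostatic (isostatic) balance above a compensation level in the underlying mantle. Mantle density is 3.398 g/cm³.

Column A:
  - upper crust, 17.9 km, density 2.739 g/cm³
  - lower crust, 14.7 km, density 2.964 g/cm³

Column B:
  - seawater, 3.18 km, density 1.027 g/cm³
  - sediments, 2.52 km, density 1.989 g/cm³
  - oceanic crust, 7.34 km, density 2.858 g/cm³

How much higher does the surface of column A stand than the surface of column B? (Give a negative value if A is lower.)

For any compensation level in the mantle, the mantle terms cancel and isostasy reduces to e = (Σt_A − Σt_B) − (Σ(ρt)_A − Σ(ρt)_B) / ρ_m.
Σt_A = 32.6 km; Σt_B = 13.04 km; Σ(ρt)_A = 92.5989; Σ(ρt)_B = 29.25586 (in km·g/cm³).
e = (32.6 − 13.04) − (92.5989 − 29.25586) / 3.398 = 0.919 km.

0.919 km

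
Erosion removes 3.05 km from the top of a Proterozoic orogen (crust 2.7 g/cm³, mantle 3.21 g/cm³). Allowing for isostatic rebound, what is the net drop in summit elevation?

0.485 km

Rebound u = e ρ_c/ρ_m = 3.05 km × 2.7/3.21 = 2.565 km.
Net surface drop = e − u = 3.05 km − 2.565 km = e (ρ_m − ρ_c)/ρ_m = 0.485 km.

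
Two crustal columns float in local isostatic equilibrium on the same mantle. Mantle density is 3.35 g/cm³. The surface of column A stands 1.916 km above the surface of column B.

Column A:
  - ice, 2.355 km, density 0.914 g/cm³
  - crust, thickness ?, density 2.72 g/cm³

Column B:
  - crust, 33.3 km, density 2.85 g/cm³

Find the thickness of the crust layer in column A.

Take the compensation level at the base of the deeper column (depth z_c below the surface of column A) and equate Σ ρ_i t_i down to z_c; mantle fills any gap and the z_c terms cancel.
Column A: 2.355×0.914 + x×2.72 + (z_c − 2.355 − x)×3.35
Column B: 1.916×0 + 33.3×2.85 + (z_c − 1.916 − 33.3)×3.35
The z_c×3.35 term appears on both sides and cancels. Collect the known terms of each column as K = Σ(ρt)_known − 3.35 × (depth of known layers): K_A = 2.15247 − 3.35×2.355 = −5.73678; K_B = 94.905 − 3.35×(1.916 + 33.3) = −23.0686.
Balance: K_A − x×(3.35 − 2.72) = K_B, so x = (K_A − K_B)/(3.35 − 2.72) = 17.3318/0.63 = 27.5 km.

27.5 km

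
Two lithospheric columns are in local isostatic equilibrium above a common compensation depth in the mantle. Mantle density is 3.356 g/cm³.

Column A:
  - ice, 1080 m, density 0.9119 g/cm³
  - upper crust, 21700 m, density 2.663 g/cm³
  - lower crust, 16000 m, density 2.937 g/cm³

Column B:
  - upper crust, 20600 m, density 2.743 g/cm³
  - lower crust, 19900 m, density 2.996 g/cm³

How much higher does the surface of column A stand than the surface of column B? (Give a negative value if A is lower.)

For any compensation level in the mantle, the mantle terms cancel and isostasy reduces to e = (Σt_A − Σt_B) − (Σ(ρt)_A − Σ(ρt)_B) / ρ_m.
Σt_A = 38780 m; Σt_B = 40500 m; Σ(ρt)_A = 105763.952; Σ(ρt)_B = 116126.2 (in m·g/cm³).
e = (38780 − 40500) − (105763.952 − 116126.2) / 3.356 = 1370 m.

1370 m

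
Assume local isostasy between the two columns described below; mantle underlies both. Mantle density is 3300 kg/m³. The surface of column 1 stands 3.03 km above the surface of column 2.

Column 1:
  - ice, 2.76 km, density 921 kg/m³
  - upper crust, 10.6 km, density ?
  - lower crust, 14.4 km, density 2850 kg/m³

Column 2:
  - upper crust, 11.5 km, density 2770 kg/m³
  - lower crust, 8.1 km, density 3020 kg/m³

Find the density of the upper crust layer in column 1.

2800 kg/m³

Take the compensation level at the base of the deeper column (depth z_c below the surface of column 1) and equate Σ ρ_i t_i down to z_c; mantle fills any gap and the z_c terms cancel.
Column 1: 2.76×921 + 10.6×ρ + 14.4×2850 + (z_c − 27.76)×3300
Column 2: 3.03×0 + 11.5×2770 + 8.1×3020 + (z_c − 3.03 − 19.6)×3300
The z_c×3300 term appears on both sides and cancels. Collect the known terms of each column as K = Σ(ρt)_known − 3300 × (depth of known layers): K_1 = 43581.96 − 3300×27.76 = −48026.04; K_2 = 56317 − 3300×(3.03 + 19.6) = −18362.
Balance: K_1 + 10.6×ρ = K_2, so ρ = (K_2 − K_1)/10.6 = 29664/10.6 = 2800 kg/m³.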